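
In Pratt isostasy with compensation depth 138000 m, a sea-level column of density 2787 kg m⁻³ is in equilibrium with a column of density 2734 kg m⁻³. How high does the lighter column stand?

ρ_ref D = ρ (D + h) → h = D (ρ_ref − ρ)/ρ.
h = 138000 m × (2787 − 2734)/2734 = 2680 m.

2680 m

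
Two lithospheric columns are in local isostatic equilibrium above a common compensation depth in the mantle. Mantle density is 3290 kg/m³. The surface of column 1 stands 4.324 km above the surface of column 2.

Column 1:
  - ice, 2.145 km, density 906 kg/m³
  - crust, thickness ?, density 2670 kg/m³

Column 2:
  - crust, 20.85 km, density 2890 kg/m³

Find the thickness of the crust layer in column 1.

Take the compensation level at the base of the deeper column (depth z_c below the surface of column 1) and equate Σ ρ_i t_i down to z_c; mantle fills any gap and the z_c terms cancel.
Column 1: 2.145×906 + x×2670 + (z_c − 2.145 − x)×3290
Column 2: 4.324×0 + 20.85×2890 + (z_c − 4.324 − 20.85)×3290
The z_c×3290 term appears on both sides and cancels. Collect the known terms of each column as K = Σ(ρt)_known − 3290 × (depth of known layers): K_1 = 1943.37 − 3290×2.145 = −5113.68; K_2 = 60256.5 − 3290×(4.324 + 20.85) = −22565.96.
Balance: K_1 − x×(3290 − 2670) = K_2, so x = (K_1 − K_2)/(3290 − 2670) = 17452.3/620 = 28.1 km.

28.1 km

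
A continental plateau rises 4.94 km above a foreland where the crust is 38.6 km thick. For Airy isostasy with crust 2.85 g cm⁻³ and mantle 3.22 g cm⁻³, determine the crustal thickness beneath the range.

81.6 km

Root depth r = h ρ_c / (ρ_m − ρ_c) = 4.94 km × 2.85 / 0.37 = 38.05 km.
Total thickness = T + h + r = 38.6 km + 4.94 km + 38.05 km = 81.6 km.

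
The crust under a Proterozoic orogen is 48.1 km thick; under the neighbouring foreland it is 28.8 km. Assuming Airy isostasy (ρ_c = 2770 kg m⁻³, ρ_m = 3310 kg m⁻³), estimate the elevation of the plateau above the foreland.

Excess crust Δ = 48.1 km − 28.8 km = 19.3 km, split between elevation h and root r with h + r = Δ.
Airy balance ρ_c h = (ρ_m − ρ_c) r gives r = h ρ_c/(ρ_m − ρ_c), so h (1 + ρ_c/(ρ_m − ρ_c)) = Δ, i.e. h = Δ (ρ_m − ρ_c)/ρ_m.
h = 19.3 km × 540/3310 = 3.15 km.

3.15 km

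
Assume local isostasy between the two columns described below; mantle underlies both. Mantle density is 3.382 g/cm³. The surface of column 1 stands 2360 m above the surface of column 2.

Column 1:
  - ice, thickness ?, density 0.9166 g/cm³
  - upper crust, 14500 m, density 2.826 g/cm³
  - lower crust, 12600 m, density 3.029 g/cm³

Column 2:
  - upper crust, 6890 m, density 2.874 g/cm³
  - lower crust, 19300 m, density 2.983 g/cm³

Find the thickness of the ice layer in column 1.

Take the compensation level at the base of the deeper column (depth z_c below the surface of column 1) and equate Σ ρ_i t_i down to z_c; mantle fills any gap and the z_c terms cancel.
Column 1: x×0.9166 + 14500×2.826 + 12600×3.029 + (z_c − 27100 − x)×3.382
Column 2: 2360×0 + 6890×2.874 + 19300×2.983 + (z_c − 2360 − 26190)×3.382
The z_c×3.382 term appears on both sides and cancels. Collect the known terms of each column as K = Σ(ρt)_known − 3.382 × (depth of known layers): K_1 = 79142.4 − 3.382×27100 = −12509.8; K_2 = 77373.76 − 3.382×(2360 + 26190) = −19182.34.
Balance: K_1 − x×(3.382 − 0.9166) = K_2, so x = (K_1 − K_2)/(3.382 − 0.9166) = 6672.54/2.4654 = 2710 m.

2710 m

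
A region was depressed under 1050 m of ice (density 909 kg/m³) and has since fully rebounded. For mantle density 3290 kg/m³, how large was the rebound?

290 m

Removing the load lets mantle flow back in; uplift u satisfies ρ_ice t = ρ_m u.
u = t ρ_ice/ρ_m = 1050 m × 909/3290 = 290 m.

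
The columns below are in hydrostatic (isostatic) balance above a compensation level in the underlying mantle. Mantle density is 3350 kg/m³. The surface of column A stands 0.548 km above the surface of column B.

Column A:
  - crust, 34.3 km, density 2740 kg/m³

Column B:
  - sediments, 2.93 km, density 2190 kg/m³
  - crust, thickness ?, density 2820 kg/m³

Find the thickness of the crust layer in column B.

29.6 km

Take the compensation level at the base of the deeper column (depth z_c below the surface of column A) and equate Σ ρ_i t_i down to z_c; mantle fills any gap and the z_c terms cancel.
Column A: 34.3×2740 + (z_c − 34.3)×3350
Column B: 0.548×0 + 2.93×2190 + x×2820 + (z_c − 0.548 − 2.93 − x)×3350
The z_c×3350 term appears on both sides and cancels. Collect the known terms of each column as K = Σ(ρt)_known − 3350 × (depth of known layers): K_A = 93982 − 3350×34.3 = −20923; K_B = 6416.7 − 3350×(0.548 + 2.93) = −5234.6.
Balance: K_A = K_B − x×(3350 − 2820), so x = (K_B − K_A)/(3350 − 2820) = 15688.4/530 = 29.6 km.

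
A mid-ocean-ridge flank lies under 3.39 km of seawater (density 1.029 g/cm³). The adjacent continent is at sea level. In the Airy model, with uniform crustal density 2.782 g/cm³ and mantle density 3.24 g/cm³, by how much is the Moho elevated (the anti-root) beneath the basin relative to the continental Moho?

For local isostatic compensation: replacing crust with seawater at the top is compensated by replacing crust with mantle at the base: d (ρ_c − ρ_w) = a (ρ_m − ρ_c).
a = d (ρ_c − ρ_w)/(ρ_m − ρ_c) = 3.39 km × 1.753/0.458 = 13 km.

13 km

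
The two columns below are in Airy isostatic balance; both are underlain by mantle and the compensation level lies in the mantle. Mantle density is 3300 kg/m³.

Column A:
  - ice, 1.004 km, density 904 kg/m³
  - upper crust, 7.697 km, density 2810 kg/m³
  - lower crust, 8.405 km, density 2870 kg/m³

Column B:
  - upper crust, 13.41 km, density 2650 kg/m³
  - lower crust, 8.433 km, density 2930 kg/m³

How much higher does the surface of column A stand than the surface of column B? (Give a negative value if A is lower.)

For any compensation level in the mantle, the mantle terms cancel and isostasy reduces to e = (Σt_A − Σt_B) − (Σ(ρt)_A − Σ(ρt)_B) / ρ_m.
Σt_A = 17.106 km; Σt_B = 21.843 km; Σ(ρt)_A = 46658.536; Σ(ρt)_B = 60245.19 (in km·kg/m³).
e = (17.106 − 21.843) − (46658.536 − 60245.19) / 3300 = −0.62 km.

−0.62 km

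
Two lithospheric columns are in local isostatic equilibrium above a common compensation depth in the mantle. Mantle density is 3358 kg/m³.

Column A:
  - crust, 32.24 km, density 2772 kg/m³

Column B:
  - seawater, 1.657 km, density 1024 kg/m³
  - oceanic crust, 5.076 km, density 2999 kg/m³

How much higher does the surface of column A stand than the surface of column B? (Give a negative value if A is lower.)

For any compensation level in the mantle, the mantle terms cancel and isostasy reduces to e = (Σt_A − Σt_B) − (Σ(ρt)_A − Σ(ρt)_B) / ρ_m.
Σt_A = 32.24 km; Σt_B = 6.733 km; Σ(ρt)_A = 89369.28; Σ(ρt)_B = 16919.692 (in km·kg/m³).
e = (32.24 − 6.733) − (89369.28 − 16919.692) / 3358 = 3.93 km.

3.93 km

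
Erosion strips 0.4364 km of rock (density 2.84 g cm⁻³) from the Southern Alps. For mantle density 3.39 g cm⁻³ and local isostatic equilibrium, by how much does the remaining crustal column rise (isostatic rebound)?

0.366 km

Unloading: uplift u = e ρ_c/ρ_m = 0.4364 km × 2.84/3.39 = 0.366 km.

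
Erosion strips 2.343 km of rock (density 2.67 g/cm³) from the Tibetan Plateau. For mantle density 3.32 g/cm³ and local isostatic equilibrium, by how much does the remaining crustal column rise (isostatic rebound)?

Unloading: uplift u = e ρ_c/ρ_m = 2.343 km × 2.67/3.32 = 1.88 km.

1.88 km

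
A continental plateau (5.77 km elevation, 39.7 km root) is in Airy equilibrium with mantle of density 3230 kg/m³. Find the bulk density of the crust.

ρ_c h = (ρ_m − ρ_c) r → ρ_c (h + r) = ρ_m r → ρ_c = ρ_m r / (h + r).
ρ_c = 3230 × 39.7 km / (5.77 km + 39.7 km) = 2820 kg/m³.

2820 kg/m³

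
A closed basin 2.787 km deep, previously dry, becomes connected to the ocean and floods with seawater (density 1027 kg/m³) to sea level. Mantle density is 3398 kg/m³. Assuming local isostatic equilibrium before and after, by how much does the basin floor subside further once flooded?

After flooding the water column is d + s deep. Its weight must equal the weight of mantle displaced by the extra subsidence s: (d + s) ρ_w = s ρ_m.
s = d ρ_w / (ρ_m − ρ_w) = 2.787 km × 1027/(3398 − 1027) = 1.21 km.

1.21 km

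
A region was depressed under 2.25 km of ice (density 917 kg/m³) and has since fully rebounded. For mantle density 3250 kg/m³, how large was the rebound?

Removing the load lets mantle flow back in; uplift u satisfies ρ_ice t = ρ_m u.
u = t ρ_ice/ρ_m = 2.25 km × 917/3250 = 0.635 km.

0.635 km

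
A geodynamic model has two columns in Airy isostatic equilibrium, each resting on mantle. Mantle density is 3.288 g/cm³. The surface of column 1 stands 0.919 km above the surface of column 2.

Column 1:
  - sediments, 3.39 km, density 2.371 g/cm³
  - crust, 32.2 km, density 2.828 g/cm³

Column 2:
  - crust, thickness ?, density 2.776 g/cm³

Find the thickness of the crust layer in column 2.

Take the compensation level at the base of the deeper column (depth z_c below the surface of column 1) and equate Σ ρ_i t_i down to z_c; mantle fills any gap and the z_c terms cancel.
Column 1: 3.39×2.371 + 32.2×2.828 + (z_c − 35.59)×3.288
Column 2: 0.919×0 + x×2.776 + (z_c − 0.919 − 0 − x)×3.288
The z_c×3.288 term appears on both sides and cancels. Collect the known terms of each column as K = Σ(ρt)_known − 3.288 × (depth of known layers): K_1 = 99.09929 − 3.288×35.59 = −17.92063; K_2 = 0 − 3.288×(0.919 + 0) = −3.021672.
Balance: K_1 = K_2 − x×(3.288 − 2.776), so x = (K_2 − K_1)/(3.288 − 2.776) = 14.899/0.512 = 29.1 km.

29.1 km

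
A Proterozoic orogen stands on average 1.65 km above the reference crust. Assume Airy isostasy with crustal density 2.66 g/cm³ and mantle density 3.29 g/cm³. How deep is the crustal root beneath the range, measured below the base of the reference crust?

6.97 km

Balancing pressure at the compensation depth: the weight of the topography is balanced by the buoyancy of the root, ρ_c h = (ρ_m − ρ_c) r.
r = h · ρ_c / (ρ_m − ρ_c) = 1.65 km × 2.66 / (3.29 − 2.66) = 6.97 km.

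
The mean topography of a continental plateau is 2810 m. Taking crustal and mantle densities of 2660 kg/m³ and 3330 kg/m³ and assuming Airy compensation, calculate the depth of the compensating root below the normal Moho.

11200 m

By Archimedes' principle applied to the lithosphere: the weight of the topography is balanced by the buoyancy of the root, ρ_c h = (ρ_m − ρ_c) r.
r = h · ρ_c / (ρ_m − ρ_c) = 2810 m × 2660 / (3330 − 2660) = 11200 m.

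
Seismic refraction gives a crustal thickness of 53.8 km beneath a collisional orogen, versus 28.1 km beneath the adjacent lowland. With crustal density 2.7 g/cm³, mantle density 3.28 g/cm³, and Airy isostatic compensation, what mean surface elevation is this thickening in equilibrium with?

4.54 km

Excess crust Δ = 53.8 km − 28.1 km = 25.7 km, split between elevation h and root r with h + r = Δ.
Airy balance ρ_c h = (ρ_m − ρ_c) r gives r = h ρ_c/(ρ_m − ρ_c), so h (1 + ρ_c/(ρ_m − ρ_c)) = Δ, i.e. h = Δ (ρ_m − ρ_c)/ρ_m.
h = 25.7 km × 0.58/3.28 = 4.54 km.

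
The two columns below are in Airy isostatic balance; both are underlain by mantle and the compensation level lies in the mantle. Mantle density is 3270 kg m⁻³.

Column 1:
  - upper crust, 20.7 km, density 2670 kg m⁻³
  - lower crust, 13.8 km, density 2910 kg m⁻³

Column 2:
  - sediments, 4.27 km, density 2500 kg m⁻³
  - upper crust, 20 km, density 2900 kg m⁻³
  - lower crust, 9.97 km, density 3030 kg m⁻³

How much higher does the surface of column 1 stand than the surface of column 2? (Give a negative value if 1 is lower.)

For any compensation level in the mantle, the mantle terms cancel and isostasy reduces to e = (Σt_1 − Σt_2) − (Σ(ρt)_1 − Σ(ρt)_2) / ρ_m.
Σt_1 = 34.5 km; Σt_2 = 34.24 km; Σ(ρt)_1 = 95427; Σ(ρt)_2 = 98884.1 (in km·kg m⁻³).
e = (34.5 − 34.24) − (95427 − 98884.1) / 3270 = 1.32 km.

1.32 km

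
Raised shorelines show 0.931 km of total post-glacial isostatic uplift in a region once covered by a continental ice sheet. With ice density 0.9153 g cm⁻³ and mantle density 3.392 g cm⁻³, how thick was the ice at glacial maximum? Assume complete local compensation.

u = t ρ_ice/ρ_m → t = u ρ_m/ρ_ice = 0.931 km × 3.392/0.9153 = 3.45 km.

3.45 km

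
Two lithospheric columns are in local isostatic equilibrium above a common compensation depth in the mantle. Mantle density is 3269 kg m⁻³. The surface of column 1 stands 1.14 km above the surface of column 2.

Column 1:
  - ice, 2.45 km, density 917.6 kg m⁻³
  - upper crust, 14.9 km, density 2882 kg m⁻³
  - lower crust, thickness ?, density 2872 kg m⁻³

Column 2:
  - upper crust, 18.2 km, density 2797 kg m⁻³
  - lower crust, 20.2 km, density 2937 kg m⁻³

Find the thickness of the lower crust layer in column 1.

Take the compensation level at the base of the deeper column (depth z_c below the surface of column 1) and equate Σ ρ_i t_i down to z_c; mantle fills any gap and the z_c terms cancel.
Column 1: 2.45×917.6 + 14.9×2882 + x×2872 + (z_c − 17.35 − x)×3269
Column 2: 1.14×0 + 18.2×2797 + 20.2×2937 + (z_c − 1.14 − 38.4)×3269
The z_c×3269 term appears on both sides and cancels. Collect the known terms of each column as K = Σ(ρt)_known − 3269 × (depth of known layers): K_1 = 45189.92 − 3269×17.35 = −11527.23; K_2 = 110232.8 − 3269×(1.14 + 38.4) = −19023.46.
Balance: K_1 − x×(3269 − 2872) = K_2, so x = (K_1 − K_2)/(3269 − 2872) = 7496.23/397 = 18.9 km.

18.9 km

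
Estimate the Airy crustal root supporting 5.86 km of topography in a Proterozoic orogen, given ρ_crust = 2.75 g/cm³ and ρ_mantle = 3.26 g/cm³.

31.6 km

Equating mass per unit area of the two columns: the weight of the topography is balanced by the buoyancy of the root, ρ_c h = (ρ_m − ρ_c) r.
r = h · ρ_c / (ρ_m − ρ_c) = 5.86 km × 2.75 / (3.26 − 2.75) = 31.6 km.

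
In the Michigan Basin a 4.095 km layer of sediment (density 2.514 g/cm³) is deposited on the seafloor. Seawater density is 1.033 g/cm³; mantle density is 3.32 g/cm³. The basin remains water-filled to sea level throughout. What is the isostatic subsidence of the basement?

2.65 km

Submarine loading: the sediment displaces seawater, and the subsidence is in turn flooded, so s (ρ_m − ρ_w) = t (ρ_sed − ρ_w).
s = 4.095 km × (2.514 − 1.033) / (3.32 − 1.033) = 2.65 km.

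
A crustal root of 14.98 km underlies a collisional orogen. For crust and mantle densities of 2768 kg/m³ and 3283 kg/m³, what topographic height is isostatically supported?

2.79 km

In Airy isostatic equilibrium: ρ_c h = (ρ_m − ρ_c) r.
h = r (ρ_m − ρ_c) / ρ_c = 14.98 km × (3283 − 2768) / 2768 = 2.79 km.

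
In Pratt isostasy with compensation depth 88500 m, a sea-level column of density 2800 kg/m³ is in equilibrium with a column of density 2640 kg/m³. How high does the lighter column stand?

ρ_ref D = ρ (D + h) → h = D (ρ_ref − ρ)/ρ.
h = 88500 m × (2800 − 2640)/2640 = 5360 m.

5360 m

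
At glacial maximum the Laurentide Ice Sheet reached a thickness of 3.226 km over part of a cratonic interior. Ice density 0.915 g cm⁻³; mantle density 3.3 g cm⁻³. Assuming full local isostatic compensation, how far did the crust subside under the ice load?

Isostatic balance requires: the ice load ρ_ice t is balanced by mantle displaced below, ρ_m s.
s = t ρ_ice / ρ_m = 3.226 km × 0.915/3.3 = 0.894 km.

0.894 km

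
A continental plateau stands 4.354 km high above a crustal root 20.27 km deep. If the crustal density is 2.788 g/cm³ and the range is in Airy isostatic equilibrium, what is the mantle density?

3.39 g/cm³

Airy balance: ρ_c h = (ρ_m − ρ_c) r → ρ_m = ρ_c (1 + h/r).
ρ_m = 2.788 × (1 + 4.354 km/20.27 km) = 3.39 g/cm³.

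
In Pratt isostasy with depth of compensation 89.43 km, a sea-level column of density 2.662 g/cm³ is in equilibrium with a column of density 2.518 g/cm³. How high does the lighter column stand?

ρ_ref D = ρ (D + h) → h = D (ρ_ref − ρ)/ρ.
h = 89.43 km × (2.662 − 2.518)/2.518 = 5.11 km.

5.11 km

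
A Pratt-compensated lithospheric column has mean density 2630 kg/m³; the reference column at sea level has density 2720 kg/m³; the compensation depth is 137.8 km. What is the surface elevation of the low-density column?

4.72 km

ρ_ref D = ρ (D + h) → h = D (ρ_ref − ρ)/ρ.
h = 137.8 km × (2720 − 2630)/2630 = 4.72 km.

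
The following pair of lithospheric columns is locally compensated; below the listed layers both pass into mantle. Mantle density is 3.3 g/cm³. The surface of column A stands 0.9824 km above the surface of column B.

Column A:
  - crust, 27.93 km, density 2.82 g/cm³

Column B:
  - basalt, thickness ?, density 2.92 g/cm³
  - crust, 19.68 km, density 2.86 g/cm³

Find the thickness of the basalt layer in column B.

3.96 km

Take the compensation level at the base of the deeper column (depth z_c below the surface of column A) and equate Σ ρ_i t_i down to z_c; mantle fills any gap and the z_c terms cancel.
Column A: 27.93×2.82 + (z_c − 27.93)×3.3
Column B: 0.9824×0 + x×2.92 + 19.68×2.86 + (z_c − 0.9824 − 19.68 − x)×3.3
The z_c×3.3 term appears on both sides and cancels. Collect the known terms of each column as K = Σ(ρt)_known − 3.3 × (depth of known layers): K_A = 78.7626 − 3.3×27.93 = −13.4064; K_B = 56.2848 − 3.3×(0.9824 + 19.68) = −11.90112.
Balance: K_A = K_B − x×(3.3 − 2.92), so x = (K_B − K_A)/(3.3 − 2.92) = 1.50528/0.38 = 3.96 km.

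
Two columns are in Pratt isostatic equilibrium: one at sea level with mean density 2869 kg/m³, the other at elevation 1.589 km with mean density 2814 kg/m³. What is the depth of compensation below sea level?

ρ_ref D = ρ (D + h) → D (ρ_ref − ρ) = ρ h.
D = ρ h/(ρ_ref − ρ) = 2814 × 1.589 km/(2869 − 2814) = 81.3 km.

81.3 km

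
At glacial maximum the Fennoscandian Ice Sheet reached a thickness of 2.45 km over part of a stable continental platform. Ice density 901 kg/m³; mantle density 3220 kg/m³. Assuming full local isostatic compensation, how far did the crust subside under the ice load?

0.686 km

For local isostatic compensation: the ice load ρ_ice t is balanced by mantle displaced below, ρ_m s.
s = t ρ_ice / ρ_m = 2.45 km × 901/3220 = 0.686 km.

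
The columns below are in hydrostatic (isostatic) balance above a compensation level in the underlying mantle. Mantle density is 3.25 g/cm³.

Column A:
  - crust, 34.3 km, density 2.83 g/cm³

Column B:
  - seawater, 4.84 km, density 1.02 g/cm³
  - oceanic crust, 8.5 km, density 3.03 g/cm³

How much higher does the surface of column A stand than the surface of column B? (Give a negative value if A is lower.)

0.536 km

For any compensation level in the mantle, the mantle terms cancel and isostasy reduces to e = (Σt_A − Σt_B) − (Σ(ρt)_A − Σ(ρt)_B) / ρ_m.
Σt_A = 34.3 km; Σt_B = 13.34 km; Σ(ρt)_A = 97.069; Σ(ρt)_B = 30.6918 (in km·g/cm³).
e = (34.3 − 13.34) − (97.069 − 30.6918) / 3.25 = 0.536 km.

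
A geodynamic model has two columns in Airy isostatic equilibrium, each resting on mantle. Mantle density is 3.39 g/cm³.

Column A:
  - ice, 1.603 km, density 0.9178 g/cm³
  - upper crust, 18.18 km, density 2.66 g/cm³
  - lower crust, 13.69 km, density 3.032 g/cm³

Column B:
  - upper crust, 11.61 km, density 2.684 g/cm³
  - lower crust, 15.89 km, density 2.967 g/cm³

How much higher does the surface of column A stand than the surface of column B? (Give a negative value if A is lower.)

2.13 km

For any compensation level in the mantle, the mantle terms cancel and isostasy reduces to e = (Σt_A − Σt_B) − (Σ(ρt)_A − Σ(ρt)_B) / ρ_m.
Σt_A = 33.473 km; Σt_B = 27.5 km; Σ(ρt)_A = 91.3381134; Σ(ρt)_B = 78.30687 (in km·g/cm³).
e = (33.473 − 27.5) − (91.3381134 − 78.30687) / 3.39 = 2.13 km.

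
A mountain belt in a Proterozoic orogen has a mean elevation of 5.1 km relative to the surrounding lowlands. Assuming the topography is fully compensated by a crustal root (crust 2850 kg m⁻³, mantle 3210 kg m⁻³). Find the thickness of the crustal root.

40.4 km

For local isostatic compensation: the weight of the topography is balanced by the buoyancy of the root, ρ_c h = (ρ_m − ρ_c) r.
r = h · ρ_c / (ρ_m − ρ_c) = 5.1 km × 2850 / (3210 − 2850) = 40.4 km.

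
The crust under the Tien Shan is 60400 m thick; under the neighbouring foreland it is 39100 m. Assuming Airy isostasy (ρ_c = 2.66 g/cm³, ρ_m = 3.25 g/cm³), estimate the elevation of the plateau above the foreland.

3870 m

Excess crust Δ = 60400 m − 39100 m = 21300 m, split between elevation h and root r with h + r = Δ.
Airy balance ρ_c h = (ρ_m − ρ_c) r gives r = h ρ_c/(ρ_m − ρ_c), so h (1 + ρ_c/(ρ_m − ρ_c)) = Δ, i.e. h = Δ (ρ_m − ρ_c)/ρ_m.
h = 21300 m × 0.59/3.25 = 3870 m.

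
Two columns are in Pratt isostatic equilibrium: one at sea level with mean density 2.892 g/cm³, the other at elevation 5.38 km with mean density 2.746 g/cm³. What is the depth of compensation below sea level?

ρ_ref D = ρ (D + h) → D (ρ_ref − ρ) = ρ h.
D = ρ h/(ρ_ref − ρ) = 2.746 × 5.38 km/(2.892 − 2.746) = 101 km.

101 km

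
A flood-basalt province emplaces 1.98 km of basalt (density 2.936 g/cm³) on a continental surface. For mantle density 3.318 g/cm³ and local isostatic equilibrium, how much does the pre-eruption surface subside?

1.75 km

Subaerial loading: s = t ρ_load / ρ_m.
s = 1.98 km × 2.936/3.318 = 1.75 km.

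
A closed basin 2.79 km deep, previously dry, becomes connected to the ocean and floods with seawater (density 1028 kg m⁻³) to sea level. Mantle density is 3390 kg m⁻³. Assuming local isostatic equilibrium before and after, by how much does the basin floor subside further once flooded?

After flooding the water column is d + s deep. Its weight must equal the weight of mantle displaced by the extra subsidence s: (d + s) ρ_w = s ρ_m.
s = d ρ_w / (ρ_m − ρ_w) = 2.79 km × 1028/(3390 − 1028) = 1.21 km.

1.21 km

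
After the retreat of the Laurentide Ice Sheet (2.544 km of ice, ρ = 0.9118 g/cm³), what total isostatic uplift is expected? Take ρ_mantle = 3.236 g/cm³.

Removing the load lets mantle flow back in; uplift u satisfies ρ_ice t = ρ_m u.
u = t ρ_ice/ρ_m = 2.544 km × 0.9118/3.236 = 0.717 km.

0.717 km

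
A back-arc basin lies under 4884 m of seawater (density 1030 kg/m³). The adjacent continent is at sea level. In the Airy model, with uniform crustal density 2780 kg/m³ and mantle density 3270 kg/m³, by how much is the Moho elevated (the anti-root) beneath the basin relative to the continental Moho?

In Airy isostatic equilibrium: replacing crust with seawater at the top is compensated by replacing crust with mantle at the base: d (ρ_c − ρ_w) = a (ρ_m − ρ_c).
a = d (ρ_c − ρ_w)/(ρ_m − ρ_c) = 4884 m × 1750/490 = 17400 m.

17400 m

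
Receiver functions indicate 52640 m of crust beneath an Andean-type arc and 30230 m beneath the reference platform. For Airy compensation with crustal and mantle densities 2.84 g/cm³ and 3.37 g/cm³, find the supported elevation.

Excess crust Δ = 52640 m − 30230 m = 22410 m, split between elevation h and root r with h + r = Δ.
Airy balance ρ_c h = (ρ_m − ρ_c) r gives r = h ρ_c/(ρ_m − ρ_c), so h (1 + ρ_c/(ρ_m − ρ_c)) = Δ, i.e. h = Δ (ρ_m − ρ_c)/ρ_m.
h = 22410 m × 0.53/3.37 = 3520 m.

3520 m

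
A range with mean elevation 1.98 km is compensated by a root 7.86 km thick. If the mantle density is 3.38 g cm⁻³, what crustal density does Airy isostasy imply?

ρ_c h = (ρ_m − ρ_c) r → ρ_c (h + r) = ρ_m r → ρ_c = ρ_m r / (h + r).
ρ_c = 3.38 × 7.86 km / (1.98 km + 7.86 km) = 2.7 g cm⁻³.

2.7 g cm⁻³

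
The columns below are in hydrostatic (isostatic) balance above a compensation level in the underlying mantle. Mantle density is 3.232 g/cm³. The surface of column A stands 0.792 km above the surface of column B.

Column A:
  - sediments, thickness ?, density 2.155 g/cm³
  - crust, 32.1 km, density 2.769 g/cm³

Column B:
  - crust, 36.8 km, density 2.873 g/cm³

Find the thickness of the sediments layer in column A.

0.844 km

Take the compensation level at the base of the deeper column (depth z_c below the surface of column A) and equate Σ ρ_i t_i down to z_c; mantle fills any gap and the z_c terms cancel.
Column A: x×2.155 + 32.1×2.769 + (z_c − 32.1 − x)×3.232
Column B: 0.792×0 + 36.8×2.873 + (z_c − 0.792 − 36.8)×3.232
The z_c×3.232 term appears on both sides and cancels. Collect the known terms of each column as K = Σ(ρt)_known − 3.232 × (depth of known layers): K_A = 88.8849 − 3.232×32.1 = −14.8623; K_B = 105.7264 − 3.232×(0.792 + 36.8) = −15.770944.
Balance: K_A − x×(3.232 − 2.155) = K_B, so x = (K_A − K_B)/(3.232 − 2.155) = 0.908644/1.077 = 0.844 km.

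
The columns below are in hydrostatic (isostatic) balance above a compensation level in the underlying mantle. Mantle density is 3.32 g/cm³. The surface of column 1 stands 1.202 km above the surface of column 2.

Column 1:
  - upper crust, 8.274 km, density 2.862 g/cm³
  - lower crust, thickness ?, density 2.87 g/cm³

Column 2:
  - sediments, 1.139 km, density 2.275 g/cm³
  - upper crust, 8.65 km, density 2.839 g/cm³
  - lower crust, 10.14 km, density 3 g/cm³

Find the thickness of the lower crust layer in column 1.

Take the compensation level at the base of the deeper column (depth z_c below the surface of column 1) and equate Σ ρ_i t_i down to z_c; mantle fills any gap and the z_c terms cancel.
Column 1: 8.274×2.862 + x×2.87 + (z_c − 8.274 − x)×3.32
Column 2: 1.202×0 + 1.139×2.275 + 8.65×2.839 + 10.14×3 + (z_c − 1.202 − 19.929)×3.32
The z_c×3.32 term appears on both sides and cancels. Collect the known terms of each column as K = Σ(ρt)_known − 3.32 × (depth of known layers): K_1 = 23.680188 − 3.32×8.274 = −3.789492; K_2 = 57.568575 − 3.32×(1.202 + 19.929) = −12.586345.
Balance: K_1 − x×(3.32 − 2.87) = K_2, so x = (K_1 − K_2)/(3.32 − 2.87) = 8.79685/0.45 = 19.5 km.

19.5 km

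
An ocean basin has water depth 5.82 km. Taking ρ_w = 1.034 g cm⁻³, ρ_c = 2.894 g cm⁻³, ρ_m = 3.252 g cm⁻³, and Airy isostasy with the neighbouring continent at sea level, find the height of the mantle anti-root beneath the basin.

Balancing pressure at the compensation depth: replacing crust with seawater at the top is compensated by replacing crust with mantle at the base: d (ρ_c − ρ_w) = a (ρ_m − ρ_c).
a = d (ρ_c − ρ_w)/(ρ_m − ρ_c) = 5.82 km × 1.86/0.358 = 30.2 km.

30.2 km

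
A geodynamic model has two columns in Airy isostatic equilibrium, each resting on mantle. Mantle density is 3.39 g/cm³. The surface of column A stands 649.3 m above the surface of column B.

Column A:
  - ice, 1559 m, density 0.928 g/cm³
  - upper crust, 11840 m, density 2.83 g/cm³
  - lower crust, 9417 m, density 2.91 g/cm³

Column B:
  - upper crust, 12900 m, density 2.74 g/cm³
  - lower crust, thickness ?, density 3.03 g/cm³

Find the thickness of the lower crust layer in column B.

Take the compensation level at the base of the deeper column (depth z_c below the surface of column A) and equate Σ ρ_i t_i down to z_c; mantle fills any gap and the z_c terms cancel.
Column A: 1559×0.928 + 11840×2.83 + 9417×2.91 + (z_c − 22816)×3.39
Column B: 649.3×0 + 12900×2.74 + x×3.03 + (z_c − 649.3 − 12900 − x)×3.39
The z_c×3.39 term appears on both sides and cancels. Collect the known terms of each column as K = Σ(ρt)_known − 3.39 × (depth of known layers): K_A = 62357.422 − 3.39×22816 = −14988.818; K_B = 35346 − 3.39×(649.3 + 12900) = −10586.127.
Balance: K_A = K_B − x×(3.39 − 3.03), so x = (K_B − K_A)/(3.39 − 3.03) = 4402.69/0.36 = 12200 m.

12200 m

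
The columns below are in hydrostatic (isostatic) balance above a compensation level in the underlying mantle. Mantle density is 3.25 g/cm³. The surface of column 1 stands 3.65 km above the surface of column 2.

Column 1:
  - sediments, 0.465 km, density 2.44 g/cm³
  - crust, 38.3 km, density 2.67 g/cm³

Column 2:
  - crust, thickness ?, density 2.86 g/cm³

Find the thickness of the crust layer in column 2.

Take the compensation level at the base of the deeper column (depth z_c below the surface of column 1) and equate Σ ρ_i t_i down to z_c; mantle fills any gap and the z_c terms cancel.
Column 1: 0.465×2.44 + 38.3×2.67 + (z_c − 38.765)×3.25
Column 2: 3.65×0 + x×2.86 + (z_c − 3.65 − 0 − x)×3.25
The z_c×3.25 term appears on both sides and cancels. Collect the known terms of each column as K = Σ(ρt)_known − 3.25 × (depth of known layers): K_1 = 103.3956 − 3.25×38.765 = −22.59065; K_2 = 0 − 3.25×(3.65 + 0) = −11.8625.
Balance: K_1 = K_2 − x×(3.25 − 2.86), so x = (K_2 − K_1)/(3.25 − 2.86) = 10.7281/0.39 = 27.5 km.

27.5 km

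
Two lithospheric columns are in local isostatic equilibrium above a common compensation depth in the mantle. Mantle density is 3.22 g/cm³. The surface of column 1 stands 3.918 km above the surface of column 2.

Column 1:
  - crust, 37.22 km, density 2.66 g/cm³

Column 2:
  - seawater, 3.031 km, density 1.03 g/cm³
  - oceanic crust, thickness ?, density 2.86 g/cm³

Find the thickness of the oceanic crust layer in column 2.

Take the compensation level at the base of the deeper column (depth z_c below the surface of column 1) and equate Σ ρ_i t_i down to z_c; mantle fills any gap and the z_c terms cancel.
Column 1: 37.22×2.66 + (z_c − 37.22)×3.22
Column 2: 3.918×0 + 3.031×1.03 + x×2.86 + (z_c − 3.918 − 3.031 − x)×3.22
The z_c×3.22 term appears on both sides and cancels. Collect the known terms of each column as K = Σ(ρt)_known − 3.22 × (depth of known layers): K_1 = 99.0052 − 3.22×37.22 = −20.8432; K_2 = 3.12193 − 3.22×(3.918 + 3.031) = −19.25385.
Balance: K_1 = K_2 − x×(3.22 − 2.86), so x = (K_2 − K_1)/(3.22 − 2.86) = 1.58935/0.36 = 4.41 km.

4.41 km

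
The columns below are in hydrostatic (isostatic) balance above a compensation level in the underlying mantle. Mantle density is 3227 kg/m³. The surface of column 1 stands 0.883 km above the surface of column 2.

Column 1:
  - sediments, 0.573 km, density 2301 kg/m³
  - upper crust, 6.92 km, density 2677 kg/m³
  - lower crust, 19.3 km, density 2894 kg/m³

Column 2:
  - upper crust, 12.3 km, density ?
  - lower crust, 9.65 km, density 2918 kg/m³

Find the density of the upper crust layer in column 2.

2830 kg/m³

Take the compensation level at the base of the deeper column (depth z_c below the surface of column 1) and equate Σ ρ_i t_i down to z_c; mantle fills any gap and the z_c terms cancel.
Column 1: 0.573×2301 + 6.92×2677 + 19.3×2894 + (z_c − 26.793)×3227
Column 2: 0.883×0 + 12.3×ρ + 9.65×2918 + (z_c − 0.883 − 21.95)×3227
The z_c×3227 term appears on both sides and cancels. Collect the known terms of each column as K = Σ(ρt)_known − 3227 × (depth of known layers): K_1 = 75697.513 − 3227×26.793 = −10763.498; K_2 = 28158.7 − 3227×(0.883 + 21.95) = −45523.391.
Balance: K_1 = K_2 + 12.3×ρ, so ρ = (K_1 − K_2)/12.3 = 34759.9/12.3 = 2830 kg/m³.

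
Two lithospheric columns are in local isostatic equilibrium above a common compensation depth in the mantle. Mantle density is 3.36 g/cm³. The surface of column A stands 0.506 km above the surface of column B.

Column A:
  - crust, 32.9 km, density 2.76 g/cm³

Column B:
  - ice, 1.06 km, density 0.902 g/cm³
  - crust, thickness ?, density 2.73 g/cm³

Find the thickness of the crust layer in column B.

24.5 km

Take the compensation level at the base of the deeper column (depth z_c below the surface of column A) and equate Σ ρ_i t_i down to z_c; mantle fills any gap and the z_c terms cancel.
Column A: 32.9×2.76 + (z_c − 32.9)×3.36
Column B: 0.506×0 + 1.06×0.902 + x×2.73 + (z_c − 0.506 − 1.06 − x)×3.36
The z_c×3.36 term appears on both sides and cancels. Collect the known terms of each column as K = Σ(ρt)_known − 3.36 × (depth of known layers): K_A = 90.804 − 3.36×32.9 = −19.74; K_B = 0.95612 − 3.36×(0.506 + 1.06) = −4.30564.
Balance: K_A = K_B − x×(3.36 − 2.73), so x = (K_B − K_A)/(3.36 − 2.73) = 15.4344/0.63 = 24.5 km.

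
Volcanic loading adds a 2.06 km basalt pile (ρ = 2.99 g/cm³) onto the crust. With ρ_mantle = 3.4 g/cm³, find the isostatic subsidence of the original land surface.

Subaerial loading: s = t ρ_load / ρ_m.
s = 2.06 km × 2.99/3.4 = 1.81 km.

1.81 km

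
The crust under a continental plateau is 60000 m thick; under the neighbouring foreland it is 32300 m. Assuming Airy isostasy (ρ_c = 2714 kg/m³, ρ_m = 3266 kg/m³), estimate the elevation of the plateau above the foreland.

Excess crust Δ = 60000 m − 32300 m = 27700 m, split between elevation h and root r with h + r = Δ.
Airy balance ρ_c h = (ρ_m − ρ_c) r gives r = h ρ_c/(ρ_m − ρ_c), so h (1 + ρ_c/(ρ_m − ρ_c)) = Δ, i.e. h = Δ (ρ_m − ρ_c)/ρ_m.
h = 27700 m × 552/3266 = 4680 m.

4680 m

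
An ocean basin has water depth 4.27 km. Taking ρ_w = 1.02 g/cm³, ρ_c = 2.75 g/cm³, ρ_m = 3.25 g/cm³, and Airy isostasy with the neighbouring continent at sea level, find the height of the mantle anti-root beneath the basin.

Equating mass per unit area of the two columns: replacing crust with seawater at the top is compensated by replacing crust with mantle at the base: d (ρ_c − ρ_w) = a (ρ_m − ρ_c).
a = d (ρ_c − ρ_w)/(ρ_m − ρ_c) = 4.27 km × 1.73/0.5 = 14.8 km.

14.8 km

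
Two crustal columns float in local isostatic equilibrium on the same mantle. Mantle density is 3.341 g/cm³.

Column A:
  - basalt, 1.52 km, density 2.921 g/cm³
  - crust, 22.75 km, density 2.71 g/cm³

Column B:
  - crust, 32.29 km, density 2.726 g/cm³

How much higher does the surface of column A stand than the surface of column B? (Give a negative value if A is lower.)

−1.46 km

For any compensation level in the mantle, the mantle terms cancel and isostasy reduces to e = (Σt_A − Σt_B) − (Σ(ρt)_A − Σ(ρt)_B) / ρ_m.
Σt_A = 24.27 km; Σt_B = 32.29 km; Σ(ρt)_A = 66.09242; Σ(ρt)_B = 88.02254 (in km·g/cm³).
e = (24.27 − 32.29) − (66.09242 − 88.02254) / 3.341 = −1.46 km.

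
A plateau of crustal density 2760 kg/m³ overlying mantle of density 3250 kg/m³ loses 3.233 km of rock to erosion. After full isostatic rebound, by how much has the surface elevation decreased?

0.487 km

Rebound u = e ρ_c/ρ_m = 3.233 km × 2760/3250 = 2.746 km.
Net surface drop = e − u = 3.233 km − 2.746 km = e (ρ_m − ρ_c)/ρ_m = 0.487 km.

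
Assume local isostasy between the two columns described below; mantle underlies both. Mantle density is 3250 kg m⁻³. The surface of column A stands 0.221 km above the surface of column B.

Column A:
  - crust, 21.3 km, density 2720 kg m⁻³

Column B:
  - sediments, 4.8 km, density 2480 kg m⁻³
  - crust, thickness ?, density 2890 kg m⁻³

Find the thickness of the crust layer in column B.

19.1 km

Take the compensation level at the base of the deeper column (depth z_c below the surface of column A) and equate Σ ρ_i t_i down to z_c; mantle fills any gap and the z_c terms cancel.
Column A: 21.3×2720 + (z_c − 21.3)×3250
Column B: 0.221×0 + 4.8×2480 + x×2890 + (z_c − 0.221 − 4.8 − x)×3250
The z_c×3250 term appears on both sides and cancels. Collect the known terms of each column as K = Σ(ρt)_known − 3250 × (depth of known layers): K_A = 57936 − 3250×21.3 = −11289; K_B = 11904 − 3250×(0.221 + 4.8) = −4414.25.
Balance: K_A = K_B − x×(3250 − 2890), so x = (K_B − K_A)/(3250 − 2890) = 6874.75/360 = 19.1 km.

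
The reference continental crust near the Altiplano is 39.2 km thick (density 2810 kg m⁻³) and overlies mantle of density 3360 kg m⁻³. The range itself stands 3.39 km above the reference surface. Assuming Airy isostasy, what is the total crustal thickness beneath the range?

59.9 km

Root depth r = h ρ_c / (ρ_m − ρ_c) = 3.39 km × 2810 / 550 = 17.32 km.
Total thickness = T + h + r = 39.2 km + 3.39 km + 17.32 km = 59.9 km.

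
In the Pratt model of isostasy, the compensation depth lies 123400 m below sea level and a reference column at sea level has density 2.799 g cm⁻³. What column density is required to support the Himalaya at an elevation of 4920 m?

2.69 g cm⁻³

Pratt balance: ρ_ref D = ρ (D + h).
ρ = ρ_ref D/(D + h) = 2.799 × 123400 m/(123400 m + 4920 m) = 2.69 g cm⁻³.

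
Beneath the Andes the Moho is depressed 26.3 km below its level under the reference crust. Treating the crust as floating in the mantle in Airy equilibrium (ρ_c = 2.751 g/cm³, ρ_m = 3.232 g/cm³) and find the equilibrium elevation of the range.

In Airy isostatic equilibrium: ρ_c h = (ρ_m − ρ_c) r.
h = r (ρ_m − ρ_c) / ρ_c = 26.3 km × (3.232 − 2.751) / 2.751 = 4.6 km.

4.6 km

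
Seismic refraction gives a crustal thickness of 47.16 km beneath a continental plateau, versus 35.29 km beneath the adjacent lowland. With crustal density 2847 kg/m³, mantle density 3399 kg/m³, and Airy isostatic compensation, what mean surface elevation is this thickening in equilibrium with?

Excess crust Δ = 47.16 km − 35.29 km = 11.87 km, split between elevation h and root r with h + r = Δ.
Airy balance ρ_c h = (ρ_m − ρ_c) r gives r = h ρ_c/(ρ_m − ρ_c), so h (1 + ρ_c/(ρ_m − ρ_c)) = Δ, i.e. h = Δ (ρ_m − ρ_c)/ρ_m.
h = 11.87 km × 552/3399 = 1.93 km.

1.93 km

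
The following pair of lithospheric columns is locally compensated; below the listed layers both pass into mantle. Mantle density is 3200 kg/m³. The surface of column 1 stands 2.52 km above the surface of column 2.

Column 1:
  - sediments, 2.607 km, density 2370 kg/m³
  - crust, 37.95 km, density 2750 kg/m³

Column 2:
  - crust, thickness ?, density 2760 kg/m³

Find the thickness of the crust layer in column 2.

Take the compensation level at the base of the deeper column (depth z_c below the surface of column 1) and equate Σ ρ_i t_i down to z_c; mantle fills any gap and the z_c terms cancel.
Column 1: 2.607×2370 + 37.95×2750 + (z_c − 40.557)×3200
Column 2: 2.52×0 + x×2760 + (z_c − 2.52 − 0 − x)×3200
The z_c×3200 term appears on both sides and cancels. Collect the known terms of each column as K = Σ(ρt)_known − 3200 × (depth of known layers): K_1 = 110541.09 − 3200×40.557 = −19241.31; K_2 = 0 − 3200×(2.52 + 0) = −8064.
Balance: K_1 = K_2 − x×(3200 − 2760), so x = (K_2 − K_1)/(3200 − 2760) = 11177.3/440 = 25.4 km.

25.4 km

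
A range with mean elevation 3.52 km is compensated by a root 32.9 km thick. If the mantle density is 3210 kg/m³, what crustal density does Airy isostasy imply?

2900 kg/m³

ρ_c h = (ρ_m − ρ_c) r → ρ_c (h + r) = ρ_m r → ρ_c = ρ_m r / (h + r).
ρ_c = 3210 × 32.9 km / (3.52 km + 32.9 km) = 2900 kg/m³.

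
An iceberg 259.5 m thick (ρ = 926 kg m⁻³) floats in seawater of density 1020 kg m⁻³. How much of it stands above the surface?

Floating equilibrium: submerged depth d = t ρ_obj/ρ_fluid = 259.5 m × 926/1020 = 235.6 m.
Freeboard = t − d = 259.5 m − 235.6 m = 23.9 m.

23.9 m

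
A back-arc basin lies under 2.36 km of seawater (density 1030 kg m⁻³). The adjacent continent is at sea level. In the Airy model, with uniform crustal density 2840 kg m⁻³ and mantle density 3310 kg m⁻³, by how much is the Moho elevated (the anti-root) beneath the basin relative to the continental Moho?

Isostatic balance requires: replacing crust with seawater at the top is compensated by replacing crust with mantle at the base: d (ρ_c − ρ_w) = a (ρ_m − ρ_c).
a = d (ρ_c − ρ_w)/(ρ_m − ρ_c) = 2.36 km × 1810/470 = 9.09 km.

9.09 km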